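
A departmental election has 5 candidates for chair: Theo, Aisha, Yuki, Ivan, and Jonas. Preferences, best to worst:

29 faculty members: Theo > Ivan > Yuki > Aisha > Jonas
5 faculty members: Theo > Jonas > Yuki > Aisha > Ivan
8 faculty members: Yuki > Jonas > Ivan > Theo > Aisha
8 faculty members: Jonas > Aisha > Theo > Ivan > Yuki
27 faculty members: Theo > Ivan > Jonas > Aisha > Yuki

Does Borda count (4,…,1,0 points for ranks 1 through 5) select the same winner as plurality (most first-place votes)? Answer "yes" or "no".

Borda — scores: Theo 268, Aisha 85, Yuki 100, Ivan 192, Jonas 125. Winner: Theo.
Plurality — first-place votes: Theo 61, Aisha 0, Yuki 8, Ivan 0, Jonas 8. Winner: Theo.
The two methods agree.

yes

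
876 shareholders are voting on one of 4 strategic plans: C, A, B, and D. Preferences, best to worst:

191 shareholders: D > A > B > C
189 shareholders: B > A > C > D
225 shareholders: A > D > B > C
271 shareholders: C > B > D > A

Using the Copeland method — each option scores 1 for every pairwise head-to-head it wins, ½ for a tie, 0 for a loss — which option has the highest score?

B

C: beats D; loses to A and B → score 1.
A: beats C; loses to B and D → score 1.
B: beats C, A, and D → score 3.
D: beats A; loses to C and B → score 1.
B has the best pairwise record.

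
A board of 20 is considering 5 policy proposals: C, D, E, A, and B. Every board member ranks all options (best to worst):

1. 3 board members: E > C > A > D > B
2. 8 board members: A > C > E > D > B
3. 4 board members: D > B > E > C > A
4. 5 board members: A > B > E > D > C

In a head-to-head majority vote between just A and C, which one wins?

Voters preferring A to C: 13; preferring C to A: 7.
A wins the head-to-head.

A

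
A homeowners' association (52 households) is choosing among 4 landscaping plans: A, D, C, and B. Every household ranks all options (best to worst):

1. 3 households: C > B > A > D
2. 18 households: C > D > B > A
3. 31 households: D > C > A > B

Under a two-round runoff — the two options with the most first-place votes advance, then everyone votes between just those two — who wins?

Round 1 first-place votes: A 0, D 31, C 21, B 0.
D and C advance.
Runoff: D is preferred to C by 31 voters; C by 21.
D wins the runoff.

D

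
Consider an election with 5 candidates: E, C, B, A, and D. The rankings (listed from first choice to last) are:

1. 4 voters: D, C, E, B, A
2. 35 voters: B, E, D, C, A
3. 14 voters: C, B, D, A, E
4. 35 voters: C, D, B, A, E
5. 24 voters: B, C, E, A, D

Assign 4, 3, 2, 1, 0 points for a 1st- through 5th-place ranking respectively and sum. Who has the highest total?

E: 4·2 + 35·3 + 14·0 + 35·0 + 24·2 = 161
C: 4·3 + 35·1 + 14·4 + 35·4 + 24·3 = 315
B: 4·1 + 35·4 + 14·3 + 35·2 + 24·4 = 352
A: 4·0 + 35·0 + 14·1 + 35·1 + 24·1 = 73
D: 4·4 + 35·2 + 14·2 + 35·3 + 24·0 = 219
B has the highest Borda score (352).

B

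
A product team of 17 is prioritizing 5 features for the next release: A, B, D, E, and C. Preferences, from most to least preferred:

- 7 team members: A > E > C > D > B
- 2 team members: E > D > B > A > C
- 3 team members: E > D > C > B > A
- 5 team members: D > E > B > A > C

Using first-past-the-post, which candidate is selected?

First-place votes: A 7, B 0, D 5, E 5, C 0.
A has the most first-place votes.

A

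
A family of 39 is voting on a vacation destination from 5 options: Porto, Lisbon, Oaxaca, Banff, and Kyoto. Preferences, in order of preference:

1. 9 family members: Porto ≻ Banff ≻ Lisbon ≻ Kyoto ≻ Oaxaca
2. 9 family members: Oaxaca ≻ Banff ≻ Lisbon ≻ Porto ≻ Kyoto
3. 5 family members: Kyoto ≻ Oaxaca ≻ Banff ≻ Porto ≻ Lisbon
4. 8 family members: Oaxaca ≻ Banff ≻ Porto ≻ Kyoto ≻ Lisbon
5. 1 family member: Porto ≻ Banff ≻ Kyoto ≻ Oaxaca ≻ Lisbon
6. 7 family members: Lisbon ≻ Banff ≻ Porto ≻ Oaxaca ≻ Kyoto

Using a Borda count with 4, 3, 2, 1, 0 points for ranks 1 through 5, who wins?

Banff

Porto: 9·4 + 9·1 + 5·1 + 8·2 + 1·4 + 7·2 = 84
Lisbon: 9·2 + 9·2 + 5·0 + 8·0 + 1·0 + 7·4 = 64
Oaxaca: 9·0 + 9·4 + 5·3 + 8·4 + 1·1 + 7·1 = 91
Banff: 9·3 + 9·3 + 5·2 + 8·3 + 1·3 + 7·3 = 112
Kyoto: 9·1 + 9·0 + 5·4 + 8·1 + 1·2 + 7·0 = 39
Banff has the highest Borda score (112).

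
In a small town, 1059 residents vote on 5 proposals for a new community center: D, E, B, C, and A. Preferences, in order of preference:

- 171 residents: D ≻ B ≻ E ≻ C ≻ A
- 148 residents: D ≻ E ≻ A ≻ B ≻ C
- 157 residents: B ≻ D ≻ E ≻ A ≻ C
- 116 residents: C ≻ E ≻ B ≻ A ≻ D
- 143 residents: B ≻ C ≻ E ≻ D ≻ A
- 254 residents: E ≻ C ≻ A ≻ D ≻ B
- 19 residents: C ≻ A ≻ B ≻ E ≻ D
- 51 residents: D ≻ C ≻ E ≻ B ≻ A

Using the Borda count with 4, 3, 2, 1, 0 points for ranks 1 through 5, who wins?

E

D: 171·4 + 148·4 + 157·3 + 116·0 + 143·1 + 254·1 + 19·0 + 51·4 = 2348
E: 171·2 + 148·3 + 157·2 + 116·3 + 143·2 + 254·4 + 19·1 + 51·2 = 2871
B: 171·3 + 148·1 + 157·4 + 116·2 + 143·4 + 254·0 + 19·2 + 51·1 = 2182
C: 171·1 + 148·0 + 157·0 + 116·4 + 143·3 + 254·3 + 19·4 + 51·3 = 2055
A: 171·0 + 148·2 + 157·1 + 116·1 + 143·0 + 254·2 + 19·3 + 51·0 = 1134
E has the highest Borda score (2871).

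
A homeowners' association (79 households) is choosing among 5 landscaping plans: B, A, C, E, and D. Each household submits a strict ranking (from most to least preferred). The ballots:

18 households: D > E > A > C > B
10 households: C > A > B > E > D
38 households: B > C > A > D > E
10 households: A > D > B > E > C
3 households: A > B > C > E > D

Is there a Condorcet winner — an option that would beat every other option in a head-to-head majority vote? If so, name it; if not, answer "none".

Checking pairwise contests:
A beats B 41–38.
C beats A 48–31.
B beats C 51–28.
B beats E 61–18.
B beats D 51–28.
Every option loses at least one head-to-head, so there is no Condorcet winner.

none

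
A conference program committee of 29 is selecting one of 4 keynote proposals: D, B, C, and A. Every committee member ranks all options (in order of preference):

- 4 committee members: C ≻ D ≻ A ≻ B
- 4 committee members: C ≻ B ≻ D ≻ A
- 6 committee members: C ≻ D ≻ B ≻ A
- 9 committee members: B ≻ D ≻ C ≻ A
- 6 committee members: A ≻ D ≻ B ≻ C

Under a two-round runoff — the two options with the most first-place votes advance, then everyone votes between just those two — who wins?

B

Round 1 first-place votes: D 0, B 9, C 14, A 6.
C and B advance.
Runoff: C is preferred to B by 14 voters; B by 15.
B wins the runoff.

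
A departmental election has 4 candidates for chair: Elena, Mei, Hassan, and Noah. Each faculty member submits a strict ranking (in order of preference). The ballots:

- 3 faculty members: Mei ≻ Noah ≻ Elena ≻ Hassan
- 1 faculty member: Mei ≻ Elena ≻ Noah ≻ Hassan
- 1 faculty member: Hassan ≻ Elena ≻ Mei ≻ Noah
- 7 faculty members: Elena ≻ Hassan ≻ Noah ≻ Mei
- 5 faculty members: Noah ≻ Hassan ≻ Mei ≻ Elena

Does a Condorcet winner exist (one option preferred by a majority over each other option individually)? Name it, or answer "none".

none

Checking pairwise contests:
Mei beats Elena 9–8.
Hassan beats Mei 13–4.
Elena beats Hassan 11–6.
Elena beats Noah 9–8.
Every option loses at least one head-to-head, so there is no Condorcet winner.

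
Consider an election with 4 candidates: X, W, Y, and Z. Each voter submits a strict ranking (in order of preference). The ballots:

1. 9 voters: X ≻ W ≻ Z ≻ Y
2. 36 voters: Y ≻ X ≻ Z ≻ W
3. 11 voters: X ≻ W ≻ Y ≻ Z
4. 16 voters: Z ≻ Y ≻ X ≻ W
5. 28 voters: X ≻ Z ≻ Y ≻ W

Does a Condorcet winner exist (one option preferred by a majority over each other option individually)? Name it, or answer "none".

none

Checking pairwise contests:
Y beats X 52–48.
X beats W 100–0.
Z beats Y 53–47.
X beats Z 84–16.
Every option loses at least one head-to-head, so there is no Condorcet winner.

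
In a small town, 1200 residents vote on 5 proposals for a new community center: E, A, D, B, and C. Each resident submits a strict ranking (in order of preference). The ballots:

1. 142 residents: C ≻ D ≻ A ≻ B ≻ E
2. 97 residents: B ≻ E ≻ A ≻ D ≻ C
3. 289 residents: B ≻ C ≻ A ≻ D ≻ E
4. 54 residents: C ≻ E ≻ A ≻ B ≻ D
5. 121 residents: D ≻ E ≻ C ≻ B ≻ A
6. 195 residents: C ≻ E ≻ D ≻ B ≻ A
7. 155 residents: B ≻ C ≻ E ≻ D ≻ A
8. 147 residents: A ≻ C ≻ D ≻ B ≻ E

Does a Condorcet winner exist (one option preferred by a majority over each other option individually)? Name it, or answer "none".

C

C vs E: 982–218 for C.
C vs A: 956–244 for C.
C vs D: 982–218 for C.
C vs B: 659–541 for C.
C beats every other option head-to-head.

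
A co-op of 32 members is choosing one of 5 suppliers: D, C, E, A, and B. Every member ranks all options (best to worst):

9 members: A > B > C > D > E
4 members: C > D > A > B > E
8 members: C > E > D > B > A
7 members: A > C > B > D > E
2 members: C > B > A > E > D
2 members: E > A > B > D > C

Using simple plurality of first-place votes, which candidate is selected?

First-place votes: D 0, C 14, E 2, A 16, B 0.
A has the most first-place votes.

A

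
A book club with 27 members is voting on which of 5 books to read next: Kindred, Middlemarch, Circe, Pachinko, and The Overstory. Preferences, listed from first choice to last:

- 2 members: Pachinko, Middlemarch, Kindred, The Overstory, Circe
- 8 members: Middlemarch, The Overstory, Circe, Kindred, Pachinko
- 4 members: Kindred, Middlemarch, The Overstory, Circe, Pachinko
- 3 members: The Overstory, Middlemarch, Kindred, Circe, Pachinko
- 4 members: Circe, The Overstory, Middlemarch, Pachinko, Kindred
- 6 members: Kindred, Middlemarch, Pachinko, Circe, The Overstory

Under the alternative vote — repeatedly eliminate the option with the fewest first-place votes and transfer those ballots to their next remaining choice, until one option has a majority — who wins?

Round 1: Kindred 10, Middlemarch 8, Circe 4, Pachinko 2, The Overstory 3. Eliminate Pachinko.
Round 2: Kindred 10, Middlemarch 10, Circe 4, The Overstory 3. Eliminate The Overstory.
Round 3: Kindred 10, Middlemarch 13, Circe 4. Eliminate Circe.
Round 4: Kindred 10, Middlemarch 17. Middlemarch has a majority.

Middlemarch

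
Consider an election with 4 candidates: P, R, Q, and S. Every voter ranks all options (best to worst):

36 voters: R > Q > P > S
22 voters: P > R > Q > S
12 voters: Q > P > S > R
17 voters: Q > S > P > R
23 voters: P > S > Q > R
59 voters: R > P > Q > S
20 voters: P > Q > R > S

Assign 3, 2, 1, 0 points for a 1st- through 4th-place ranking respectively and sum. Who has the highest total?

P

P: 36·1 + 22·3 + 12·2 + 17·1 + 23·3 + 59·2 + 20·3 = 390
R: 36·3 + 22·2 + 12·0 + 17·0 + 23·0 + 59·3 + 20·1 = 349
Q: 36·2 + 22·1 + 12·3 + 17·3 + 23·1 + 59·1 + 20·2 = 303
S: 36·0 + 22·0 + 12·1 + 17·2 + 23·2 + 59·0 + 20·0 = 92
P has the highest Borda score (390).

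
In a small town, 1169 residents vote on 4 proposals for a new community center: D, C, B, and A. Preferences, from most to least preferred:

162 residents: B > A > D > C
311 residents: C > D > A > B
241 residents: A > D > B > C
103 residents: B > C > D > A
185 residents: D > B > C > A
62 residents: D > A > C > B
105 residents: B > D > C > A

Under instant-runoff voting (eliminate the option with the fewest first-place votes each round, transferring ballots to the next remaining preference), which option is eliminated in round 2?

Round 1: D 247, C 311, B 370, A 241. Eliminate A.
Round 2: D 488, C 311, B 370. Eliminate C.

C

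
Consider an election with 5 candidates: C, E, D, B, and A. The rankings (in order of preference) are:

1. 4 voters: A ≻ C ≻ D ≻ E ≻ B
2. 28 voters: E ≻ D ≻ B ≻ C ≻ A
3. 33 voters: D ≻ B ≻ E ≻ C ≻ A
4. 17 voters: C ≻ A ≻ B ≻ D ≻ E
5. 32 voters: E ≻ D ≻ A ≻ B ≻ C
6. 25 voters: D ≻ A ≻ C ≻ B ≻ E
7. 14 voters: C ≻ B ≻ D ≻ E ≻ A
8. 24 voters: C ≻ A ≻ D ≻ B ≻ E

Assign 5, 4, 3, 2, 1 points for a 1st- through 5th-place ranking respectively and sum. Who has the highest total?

D

C: 4·4 + 28·2 + 33·2 + 17·5 + 32·1 + 25·3 + 14·5 + 24·5 = 520
E: 4·2 + 28·5 + 33·3 + 17·1 + 32·5 + 25·1 + 14·2 + 24·1 = 501
D: 4·3 + 28·4 + 33·5 + 17·2 + 32·4 + 25·5 + 14·3 + 24·3 = 690
B: 4·1 + 28·3 + 33·4 + 17·3 + 32·2 + 25·2 + 14·4 + 24·2 = 489
A: 4·5 + 28·1 + 33·1 + 17·4 + 32·3 + 25·4 + 14·1 + 24·4 = 455
D has the highest Borda score (690).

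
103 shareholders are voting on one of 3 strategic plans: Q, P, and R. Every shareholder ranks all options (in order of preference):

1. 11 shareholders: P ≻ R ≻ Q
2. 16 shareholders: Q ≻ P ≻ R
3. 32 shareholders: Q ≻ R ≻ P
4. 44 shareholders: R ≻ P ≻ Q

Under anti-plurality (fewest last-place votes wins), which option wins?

R

Last-place votes: Q 55, P 32, R 16.
R is ranked last by the fewest voters, so R wins.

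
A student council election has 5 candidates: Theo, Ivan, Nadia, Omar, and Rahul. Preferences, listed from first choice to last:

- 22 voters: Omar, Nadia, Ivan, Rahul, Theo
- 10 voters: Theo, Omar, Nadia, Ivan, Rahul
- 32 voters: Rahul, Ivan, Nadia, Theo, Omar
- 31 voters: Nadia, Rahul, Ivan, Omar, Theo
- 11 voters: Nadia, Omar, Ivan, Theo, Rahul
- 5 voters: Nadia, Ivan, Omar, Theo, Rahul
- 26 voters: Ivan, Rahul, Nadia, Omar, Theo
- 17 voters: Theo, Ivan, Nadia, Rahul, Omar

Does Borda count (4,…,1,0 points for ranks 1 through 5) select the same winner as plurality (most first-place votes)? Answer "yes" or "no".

yes

Borda — scores: Theo 156, Ivan 404, Nadia 424, Omar 218, Rahul 338. Winner: Nadia.
Plurality — first-place votes: Theo 27, Ivan 26, Nadia 47, Omar 22, Rahul 32. Winner: Nadia.
The two methods agree.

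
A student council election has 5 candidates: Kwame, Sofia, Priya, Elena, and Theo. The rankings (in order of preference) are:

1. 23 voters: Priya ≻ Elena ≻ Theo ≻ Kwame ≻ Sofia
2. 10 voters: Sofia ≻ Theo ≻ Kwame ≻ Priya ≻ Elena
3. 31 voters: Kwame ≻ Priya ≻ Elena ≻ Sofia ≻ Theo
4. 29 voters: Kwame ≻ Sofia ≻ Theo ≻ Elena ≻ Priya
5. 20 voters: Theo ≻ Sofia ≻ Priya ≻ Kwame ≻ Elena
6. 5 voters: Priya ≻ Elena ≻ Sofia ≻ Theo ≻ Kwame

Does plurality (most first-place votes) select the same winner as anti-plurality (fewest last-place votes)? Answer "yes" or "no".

yes

Plurality — first-place votes: Kwame 60, Sofia 10, Priya 28, Elena 0, Theo 20. Winner: Kwame.
Anti-plurality — last-place votes: Kwame 5, Sofia 23, Priya 29, Elena 30, Theo 31. Winner: Kwame.
The two methods agree.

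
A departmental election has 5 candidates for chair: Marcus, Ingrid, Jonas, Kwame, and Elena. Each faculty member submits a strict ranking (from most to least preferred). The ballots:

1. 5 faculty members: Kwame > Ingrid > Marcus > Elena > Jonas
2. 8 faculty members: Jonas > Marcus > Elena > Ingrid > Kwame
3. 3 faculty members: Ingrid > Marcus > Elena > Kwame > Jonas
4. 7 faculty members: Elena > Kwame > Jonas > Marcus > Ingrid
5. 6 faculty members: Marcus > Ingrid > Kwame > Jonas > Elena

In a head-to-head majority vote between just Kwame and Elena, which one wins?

Voters preferring Kwame to Elena: 11; preferring Elena to Kwame: 18.
Elena wins the head-to-head.

Elena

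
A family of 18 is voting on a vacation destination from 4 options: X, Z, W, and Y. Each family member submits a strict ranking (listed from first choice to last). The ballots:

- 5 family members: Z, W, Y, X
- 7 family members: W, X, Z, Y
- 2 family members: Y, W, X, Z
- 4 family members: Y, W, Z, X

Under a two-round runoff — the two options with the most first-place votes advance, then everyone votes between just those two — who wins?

Round 1 first-place votes: X 0, Z 5, W 7, Y 6.
W and Y advance.
Runoff: W is preferred to Y by 12 voters; Y by 6.
W wins the runoff.

W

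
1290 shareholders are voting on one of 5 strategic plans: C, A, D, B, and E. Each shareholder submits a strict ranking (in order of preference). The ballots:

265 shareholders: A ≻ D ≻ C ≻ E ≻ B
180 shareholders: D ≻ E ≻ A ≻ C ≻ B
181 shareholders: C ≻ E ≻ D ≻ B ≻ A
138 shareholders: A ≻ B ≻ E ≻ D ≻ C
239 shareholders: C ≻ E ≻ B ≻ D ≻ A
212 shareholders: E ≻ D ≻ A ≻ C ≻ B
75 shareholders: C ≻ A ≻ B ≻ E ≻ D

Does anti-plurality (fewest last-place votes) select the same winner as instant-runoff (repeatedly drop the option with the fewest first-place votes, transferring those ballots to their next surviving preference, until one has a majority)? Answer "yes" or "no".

no

Anti-plurality — last-place votes: C 138, A 420, D 75, B 657, E 0. Winner: E.
Instant-runoff — R1 C 495, A 403, D 180, B 0, E 212 (B out); R2 C 495, A 403, D 180, E 212 (D out); R3 C 495, A 403, E 392 (E out); R4 C 495, A 795 (A winner). Winner: A.
The two methods disagree.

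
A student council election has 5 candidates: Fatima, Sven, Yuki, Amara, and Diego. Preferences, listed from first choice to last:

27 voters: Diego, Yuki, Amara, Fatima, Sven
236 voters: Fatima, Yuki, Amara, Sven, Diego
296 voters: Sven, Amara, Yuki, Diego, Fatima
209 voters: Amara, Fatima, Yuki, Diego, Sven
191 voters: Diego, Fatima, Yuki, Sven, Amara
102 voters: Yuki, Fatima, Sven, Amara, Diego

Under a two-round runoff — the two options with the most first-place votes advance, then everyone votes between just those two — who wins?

Fatima

Round 1 first-place votes: Fatima 236, Sven 296, Yuki 102, Amara 209, Diego 218.
Sven and Fatima advance.
Runoff: Sven is preferred to Fatima by 296 voters; Fatima by 765.
Fatima wins the runoff.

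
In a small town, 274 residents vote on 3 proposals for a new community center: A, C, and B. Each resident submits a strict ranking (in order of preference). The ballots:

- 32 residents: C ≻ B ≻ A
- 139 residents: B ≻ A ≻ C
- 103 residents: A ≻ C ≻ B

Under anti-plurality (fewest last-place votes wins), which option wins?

A

Last-place votes: A 32, C 139, B 103.
A is ranked last by the fewest voters, so A wins.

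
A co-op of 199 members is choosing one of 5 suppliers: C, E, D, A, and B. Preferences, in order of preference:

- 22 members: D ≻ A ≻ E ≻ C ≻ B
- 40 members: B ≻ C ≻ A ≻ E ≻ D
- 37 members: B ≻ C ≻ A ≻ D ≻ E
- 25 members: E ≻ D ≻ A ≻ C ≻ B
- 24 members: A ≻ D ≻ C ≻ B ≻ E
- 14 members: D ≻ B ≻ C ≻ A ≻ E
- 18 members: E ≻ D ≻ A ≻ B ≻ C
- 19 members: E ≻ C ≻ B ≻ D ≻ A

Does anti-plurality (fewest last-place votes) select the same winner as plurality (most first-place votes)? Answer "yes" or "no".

no

Anti-plurality — last-place votes: C 18, E 75, D 40, A 19, B 47. Winner: C.
Plurality — first-place votes: C 0, E 62, D 36, A 24, B 77. Winner: B.
The two methods disagree.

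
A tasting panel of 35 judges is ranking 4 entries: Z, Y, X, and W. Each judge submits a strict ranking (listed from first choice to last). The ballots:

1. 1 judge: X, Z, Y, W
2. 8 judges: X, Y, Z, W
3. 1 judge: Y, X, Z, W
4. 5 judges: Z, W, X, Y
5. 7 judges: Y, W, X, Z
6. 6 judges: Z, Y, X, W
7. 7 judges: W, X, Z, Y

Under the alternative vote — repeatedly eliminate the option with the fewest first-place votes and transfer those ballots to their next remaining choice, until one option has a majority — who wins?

X

Round 1: Z 11, Y 8, X 9, W 7. Eliminate W.
Round 2: Z 11, Y 8, X 16. Eliminate Y.
Round 3: Z 11, X 24. X has a majority.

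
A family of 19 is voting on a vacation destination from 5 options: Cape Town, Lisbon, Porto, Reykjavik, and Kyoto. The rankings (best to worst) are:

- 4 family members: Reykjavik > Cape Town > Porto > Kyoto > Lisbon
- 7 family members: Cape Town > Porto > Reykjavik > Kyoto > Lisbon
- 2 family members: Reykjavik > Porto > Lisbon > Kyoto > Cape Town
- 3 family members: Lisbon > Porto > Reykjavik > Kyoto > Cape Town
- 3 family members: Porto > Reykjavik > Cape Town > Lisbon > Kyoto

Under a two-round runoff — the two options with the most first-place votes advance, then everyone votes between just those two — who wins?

Reykjavik

Round 1 first-place votes: Cape Town 7, Lisbon 3, Porto 3, Reykjavik 6, Kyoto 0.
Cape Town and Reykjavik advance.
Runoff: Cape Town is preferred to Reykjavik by 7 voters; Reykjavik by 12.
Reykjavik wins the runoff.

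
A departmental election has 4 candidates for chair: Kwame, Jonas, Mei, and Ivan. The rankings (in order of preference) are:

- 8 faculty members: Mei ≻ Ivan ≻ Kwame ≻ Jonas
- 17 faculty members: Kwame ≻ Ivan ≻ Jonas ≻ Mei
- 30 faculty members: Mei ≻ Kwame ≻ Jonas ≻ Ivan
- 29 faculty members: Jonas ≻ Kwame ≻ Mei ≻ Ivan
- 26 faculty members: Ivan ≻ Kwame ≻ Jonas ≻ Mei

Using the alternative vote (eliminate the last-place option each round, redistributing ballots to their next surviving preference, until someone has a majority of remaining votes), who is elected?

Round 1: Kwame 17, Jonas 29, Mei 38, Ivan 26. Eliminate Kwame.
Round 2: Jonas 29, Mei 38, Ivan 43. Eliminate Jonas.
Round 3: Mei 67, Ivan 43. Mei has a majority.

Mei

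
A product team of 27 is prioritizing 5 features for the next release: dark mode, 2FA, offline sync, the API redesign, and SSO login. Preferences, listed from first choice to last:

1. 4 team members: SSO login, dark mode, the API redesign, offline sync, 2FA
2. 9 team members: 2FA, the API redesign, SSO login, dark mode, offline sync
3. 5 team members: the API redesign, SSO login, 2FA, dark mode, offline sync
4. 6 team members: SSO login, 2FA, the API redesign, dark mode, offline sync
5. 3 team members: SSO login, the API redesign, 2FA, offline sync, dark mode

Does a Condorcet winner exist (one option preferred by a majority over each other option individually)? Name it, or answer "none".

Checking pairwise contests:
2FA beats dark mode 23–4.
SSO login beats 2FA 18–9.
dark mode beats offline sync 24–3.
2FA beats the API redesign 15–12.
the API redesign beats SSO login 14–13.
Every option loses at least one head-to-head, so there is no Condorcet winner.

none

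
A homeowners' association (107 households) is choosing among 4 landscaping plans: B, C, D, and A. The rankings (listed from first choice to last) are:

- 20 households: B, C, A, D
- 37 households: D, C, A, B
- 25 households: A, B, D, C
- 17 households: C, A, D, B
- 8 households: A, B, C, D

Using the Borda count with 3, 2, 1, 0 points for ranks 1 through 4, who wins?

A

B: 20·3 + 37·0 + 25·2 + 17·0 + 8·2 = 126
C: 20·2 + 37·2 + 25·0 + 17·3 + 8·1 = 173
D: 20·0 + 37·3 + 25·1 + 17·1 + 8·0 = 153
A: 20·1 + 37·1 + 25·3 + 17·2 + 8·3 = 190
A has the highest Borda score (190).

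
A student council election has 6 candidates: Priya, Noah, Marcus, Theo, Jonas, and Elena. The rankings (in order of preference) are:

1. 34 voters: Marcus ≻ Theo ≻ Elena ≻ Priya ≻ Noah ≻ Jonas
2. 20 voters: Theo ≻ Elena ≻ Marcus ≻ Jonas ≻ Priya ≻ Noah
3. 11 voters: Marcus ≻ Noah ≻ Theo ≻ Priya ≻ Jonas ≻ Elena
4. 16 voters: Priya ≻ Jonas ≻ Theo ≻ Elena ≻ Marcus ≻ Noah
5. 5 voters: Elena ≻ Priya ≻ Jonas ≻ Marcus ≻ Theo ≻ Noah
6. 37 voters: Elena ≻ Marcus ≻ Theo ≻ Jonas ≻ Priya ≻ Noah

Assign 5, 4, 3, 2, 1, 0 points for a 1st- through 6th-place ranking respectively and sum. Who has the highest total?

Marcus

Priya: 34·2 + 20·1 + 11·2 + 16·5 + 5·4 + 37·1 = 247
Noah: 34·1 + 20·0 + 11·4 + 16·0 + 5·0 + 37·0 = 78
Marcus: 34·5 + 20·3 + 11·5 + 16·1 + 5·2 + 37·4 = 459
Theo: 34·4 + 20·5 + 11·3 + 16·3 + 5·1 + 37·3 = 433
Jonas: 34·0 + 20·2 + 11·1 + 16·4 + 5·3 + 37·2 = 204
Elena: 34·3 + 20·4 + 11·0 + 16·2 + 5·5 + 37·5 = 424
Marcus has the highest Borda score (459).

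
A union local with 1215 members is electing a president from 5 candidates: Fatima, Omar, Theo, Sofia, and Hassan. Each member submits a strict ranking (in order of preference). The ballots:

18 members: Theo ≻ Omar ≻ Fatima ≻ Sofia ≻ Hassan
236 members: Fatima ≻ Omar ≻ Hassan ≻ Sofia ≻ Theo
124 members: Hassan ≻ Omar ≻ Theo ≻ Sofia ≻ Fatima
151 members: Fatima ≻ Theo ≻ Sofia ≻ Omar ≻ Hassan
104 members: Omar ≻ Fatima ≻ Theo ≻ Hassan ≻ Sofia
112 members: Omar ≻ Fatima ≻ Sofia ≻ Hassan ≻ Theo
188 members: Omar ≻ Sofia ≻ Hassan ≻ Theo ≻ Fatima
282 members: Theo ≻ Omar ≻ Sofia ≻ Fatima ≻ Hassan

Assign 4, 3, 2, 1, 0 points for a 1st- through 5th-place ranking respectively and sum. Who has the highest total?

Fatima: 18·2 + 236·4 + 124·0 + 151·4 + 104·3 + 112·3 + 188·0 + 282·1 = 2514
Omar: 18·3 + 236·3 + 124·3 + 151·1 + 104·4 + 112·4 + 188·4 + 282·3 = 3747
Theo: 18·4 + 236·0 + 124·2 + 151·3 + 104·2 + 112·0 + 188·1 + 282·4 = 2297
Sofia: 18·1 + 236·1 + 124·1 + 151·2 + 104·0 + 112·2 + 188·3 + 282·2 = 2032
Hassan: 18·0 + 236·2 + 124·4 + 151·0 + 104·1 + 112·1 + 188·2 + 282·0 = 1560
Omar has the highest Borda score (3747).

Omar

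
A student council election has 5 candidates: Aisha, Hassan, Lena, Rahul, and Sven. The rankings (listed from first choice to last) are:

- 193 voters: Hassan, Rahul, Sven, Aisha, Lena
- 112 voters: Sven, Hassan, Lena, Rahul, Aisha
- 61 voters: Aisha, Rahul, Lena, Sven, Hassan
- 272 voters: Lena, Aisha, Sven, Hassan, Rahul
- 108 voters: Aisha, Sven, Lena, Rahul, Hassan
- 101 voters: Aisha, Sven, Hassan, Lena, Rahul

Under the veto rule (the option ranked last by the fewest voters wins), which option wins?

Last-place votes: Aisha 112, Hassan 169, Lena 193, Rahul 373, Sven 0.
Sven is ranked last by the fewest voters, so Sven wins.

Sven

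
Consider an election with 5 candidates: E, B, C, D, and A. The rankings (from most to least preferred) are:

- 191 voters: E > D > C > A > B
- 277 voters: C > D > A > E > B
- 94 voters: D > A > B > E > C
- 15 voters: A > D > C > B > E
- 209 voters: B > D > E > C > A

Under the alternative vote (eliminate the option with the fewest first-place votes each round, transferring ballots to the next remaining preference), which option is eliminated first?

A

Round 1: E 191, B 209, C 277, D 94, A 15. Eliminate A.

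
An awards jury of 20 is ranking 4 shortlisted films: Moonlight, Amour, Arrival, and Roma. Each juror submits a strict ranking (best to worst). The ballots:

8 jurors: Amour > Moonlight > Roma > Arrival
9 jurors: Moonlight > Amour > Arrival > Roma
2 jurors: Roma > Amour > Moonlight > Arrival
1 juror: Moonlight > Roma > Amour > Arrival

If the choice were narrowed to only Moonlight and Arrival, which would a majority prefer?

Moonlight

Voters preferring Moonlight to Arrival: 20; preferring Arrival to Moonlight: 0.
Moonlight wins the head-to-head.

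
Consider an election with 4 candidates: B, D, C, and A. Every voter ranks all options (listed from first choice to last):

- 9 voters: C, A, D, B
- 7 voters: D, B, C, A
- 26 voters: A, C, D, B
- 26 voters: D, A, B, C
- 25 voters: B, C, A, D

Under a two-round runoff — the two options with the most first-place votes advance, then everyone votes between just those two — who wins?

Round 1 first-place votes: B 25, D 33, C 9, A 26.
D and A advance.
Runoff: D is preferred to A by 33 voters; A by 60.
A wins the runoff.

A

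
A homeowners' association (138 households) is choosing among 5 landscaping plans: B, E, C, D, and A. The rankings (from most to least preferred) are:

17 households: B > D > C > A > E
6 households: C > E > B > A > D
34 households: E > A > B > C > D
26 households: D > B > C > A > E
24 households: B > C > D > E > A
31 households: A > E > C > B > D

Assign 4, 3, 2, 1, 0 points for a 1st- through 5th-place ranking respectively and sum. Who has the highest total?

B

B: 17·4 + 6·2 + 34·2 + 26·3 + 24·4 + 31·1 = 353
E: 17·0 + 6·3 + 34·4 + 26·0 + 24·1 + 31·3 = 271
C: 17·2 + 6·4 + 34·1 + 26·2 + 24·3 + 31·2 = 278
D: 17·3 + 6·0 + 34·0 + 26·4 + 24·2 + 31·0 = 203
A: 17·1 + 6·1 + 34·3 + 26·1 + 24·0 + 31·4 = 275
B has the highest Borda score (353).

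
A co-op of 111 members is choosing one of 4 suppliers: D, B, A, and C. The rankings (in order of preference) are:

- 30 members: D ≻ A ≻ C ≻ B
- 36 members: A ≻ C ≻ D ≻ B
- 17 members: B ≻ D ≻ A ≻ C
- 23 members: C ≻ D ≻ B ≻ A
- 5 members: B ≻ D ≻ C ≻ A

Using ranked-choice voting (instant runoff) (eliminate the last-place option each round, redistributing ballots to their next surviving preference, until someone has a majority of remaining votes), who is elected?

Round 1: D 30, B 22, A 36, C 23. Eliminate B.
Round 2: D 52, A 36, C 23. Eliminate C.
Round 3: D 75, A 36. D has a majority.

D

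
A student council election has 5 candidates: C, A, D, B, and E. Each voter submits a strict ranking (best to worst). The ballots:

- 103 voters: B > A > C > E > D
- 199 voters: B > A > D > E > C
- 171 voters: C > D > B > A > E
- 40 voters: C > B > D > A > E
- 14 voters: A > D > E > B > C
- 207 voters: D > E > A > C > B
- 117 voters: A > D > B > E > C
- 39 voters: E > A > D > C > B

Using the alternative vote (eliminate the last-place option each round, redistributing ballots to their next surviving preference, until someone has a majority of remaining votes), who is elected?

Round 1: C 211, A 131, D 207, B 302, E 39. Eliminate E.
Round 2: C 211, A 170, D 207, B 302. Eliminate A.
Round 3: C 211, D 377, B 302. Eliminate C.
Round 4: D 548, B 342. D has a majority.

D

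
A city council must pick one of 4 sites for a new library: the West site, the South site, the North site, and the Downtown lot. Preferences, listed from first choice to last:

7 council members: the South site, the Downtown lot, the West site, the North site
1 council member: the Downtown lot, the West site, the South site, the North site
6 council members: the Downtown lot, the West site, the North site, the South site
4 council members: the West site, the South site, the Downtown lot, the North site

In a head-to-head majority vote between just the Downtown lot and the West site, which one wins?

the Downtown lot

Voters preferring the Downtown lot to the West site: 14; preferring the West site to the Downtown lot: 4.
the Downtown lot wins the head-to-head.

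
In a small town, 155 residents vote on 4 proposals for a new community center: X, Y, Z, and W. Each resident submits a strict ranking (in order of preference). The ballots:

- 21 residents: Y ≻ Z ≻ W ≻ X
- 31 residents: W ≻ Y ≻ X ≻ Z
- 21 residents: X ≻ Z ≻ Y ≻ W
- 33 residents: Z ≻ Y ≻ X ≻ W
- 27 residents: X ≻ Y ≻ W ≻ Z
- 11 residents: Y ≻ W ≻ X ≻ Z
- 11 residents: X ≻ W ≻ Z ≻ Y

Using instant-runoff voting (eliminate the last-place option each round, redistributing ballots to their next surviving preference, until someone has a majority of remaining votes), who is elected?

Round 1: X 59, Y 32, Z 33, W 31. Eliminate W.
Round 2: X 59, Y 63, Z 33. Eliminate Z.
Round 3: X 59, Y 96. Y has a majority.

Y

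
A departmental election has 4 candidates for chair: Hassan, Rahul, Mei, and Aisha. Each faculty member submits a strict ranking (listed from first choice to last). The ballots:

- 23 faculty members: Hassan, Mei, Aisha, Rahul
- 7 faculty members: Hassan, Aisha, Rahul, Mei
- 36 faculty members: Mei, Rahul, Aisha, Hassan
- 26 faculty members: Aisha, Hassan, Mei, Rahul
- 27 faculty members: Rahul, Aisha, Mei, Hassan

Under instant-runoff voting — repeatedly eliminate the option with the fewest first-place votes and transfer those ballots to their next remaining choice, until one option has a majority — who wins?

Mei

Round 1: Hassan 30, Rahul 27, Mei 36, Aisha 26. Eliminate Aisha.
Round 2: Hassan 56, Rahul 27, Mei 36. Eliminate Rahul.
Round 3: Hassan 56, Mei 63. Mei has a majority.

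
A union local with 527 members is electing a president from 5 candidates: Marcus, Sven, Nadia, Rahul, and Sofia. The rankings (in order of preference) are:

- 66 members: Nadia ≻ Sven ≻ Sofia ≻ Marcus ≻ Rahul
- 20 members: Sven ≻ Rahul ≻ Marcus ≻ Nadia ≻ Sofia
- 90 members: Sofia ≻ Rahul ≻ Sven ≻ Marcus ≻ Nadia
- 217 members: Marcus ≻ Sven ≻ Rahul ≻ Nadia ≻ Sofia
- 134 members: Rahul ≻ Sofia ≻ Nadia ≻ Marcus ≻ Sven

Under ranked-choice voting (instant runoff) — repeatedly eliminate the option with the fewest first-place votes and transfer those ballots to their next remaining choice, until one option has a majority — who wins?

Round 1: Marcus 217, Sven 20, Nadia 66, Rahul 134, Sofia 90. Eliminate Sven.
Round 2: Marcus 217, Nadia 66, Rahul 154, Sofia 90. Eliminate Nadia.
Round 3: Marcus 217, Rahul 154, Sofia 156. Eliminate Rahul.
Round 4: Marcus 237, Sofia 290. Sofia has a majority.

Sofia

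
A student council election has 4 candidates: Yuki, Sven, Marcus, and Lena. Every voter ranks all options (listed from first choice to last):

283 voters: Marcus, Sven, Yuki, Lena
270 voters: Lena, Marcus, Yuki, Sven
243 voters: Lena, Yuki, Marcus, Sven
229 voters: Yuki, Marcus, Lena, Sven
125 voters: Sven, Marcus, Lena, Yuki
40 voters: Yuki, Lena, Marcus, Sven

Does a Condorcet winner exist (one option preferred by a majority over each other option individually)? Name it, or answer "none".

Marcus

Marcus vs Yuki: 678–512 for Marcus.
Marcus vs Sven: 1065–125 for Marcus.
Marcus vs Lena: 637–553 for Marcus.
Marcus beats every other option head-to-head.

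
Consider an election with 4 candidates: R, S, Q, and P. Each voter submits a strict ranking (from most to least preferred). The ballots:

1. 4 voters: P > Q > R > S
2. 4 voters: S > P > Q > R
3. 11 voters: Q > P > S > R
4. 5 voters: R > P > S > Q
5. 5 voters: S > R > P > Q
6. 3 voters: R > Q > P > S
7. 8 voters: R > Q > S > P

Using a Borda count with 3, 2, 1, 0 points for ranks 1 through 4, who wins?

Q

R: 4·1 + 4·0 + 11·0 + 5·3 + 5·2 + 3·3 + 8·3 = 62
S: 4·0 + 4·3 + 11·1 + 5·1 + 5·3 + 3·0 + 8·1 = 51
Q: 4·2 + 4·1 + 11·3 + 5·0 + 5·0 + 3·2 + 8·2 = 67
P: 4·3 + 4·2 + 11·2 + 5·2 + 5·1 + 3·1 + 8·0 = 60
Q has the highest Borda score (67).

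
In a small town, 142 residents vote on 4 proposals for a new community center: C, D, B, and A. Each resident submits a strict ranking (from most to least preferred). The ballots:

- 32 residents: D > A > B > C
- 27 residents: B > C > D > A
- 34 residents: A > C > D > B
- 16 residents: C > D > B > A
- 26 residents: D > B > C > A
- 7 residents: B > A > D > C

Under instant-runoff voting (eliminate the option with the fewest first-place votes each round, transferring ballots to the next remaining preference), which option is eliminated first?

C

Round 1: C 16, D 58, B 34, A 34. Eliminate C.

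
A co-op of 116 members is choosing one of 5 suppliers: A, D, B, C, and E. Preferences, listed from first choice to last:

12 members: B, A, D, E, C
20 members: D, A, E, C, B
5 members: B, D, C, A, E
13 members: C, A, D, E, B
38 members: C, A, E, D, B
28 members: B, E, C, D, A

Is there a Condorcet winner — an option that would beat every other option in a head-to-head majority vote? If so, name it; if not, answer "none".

none

Checking pairwise contests:
C beats A 84–32.
A beats D 63–53.
A beats B 71–45.
E beats C 60–56.
A beats E 88–28.
Every option loses at least one head-to-head, so there is no Condorcet winner.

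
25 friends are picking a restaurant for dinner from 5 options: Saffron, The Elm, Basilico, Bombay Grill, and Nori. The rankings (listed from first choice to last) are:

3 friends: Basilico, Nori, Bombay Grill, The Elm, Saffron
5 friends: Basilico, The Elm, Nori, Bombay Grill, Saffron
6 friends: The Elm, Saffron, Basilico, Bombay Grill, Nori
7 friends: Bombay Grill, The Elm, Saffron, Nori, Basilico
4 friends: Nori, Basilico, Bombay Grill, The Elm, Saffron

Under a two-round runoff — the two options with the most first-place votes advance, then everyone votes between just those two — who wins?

Round 1 first-place votes: Saffron 0, The Elm 6, Basilico 8, Bombay Grill 7, Nori 4.
Basilico and Bombay Grill advance.
Runoff: Basilico is preferred to Bombay Grill by 18 voters; Bombay Grill by 7.
Basilico wins the runoff.

Basilico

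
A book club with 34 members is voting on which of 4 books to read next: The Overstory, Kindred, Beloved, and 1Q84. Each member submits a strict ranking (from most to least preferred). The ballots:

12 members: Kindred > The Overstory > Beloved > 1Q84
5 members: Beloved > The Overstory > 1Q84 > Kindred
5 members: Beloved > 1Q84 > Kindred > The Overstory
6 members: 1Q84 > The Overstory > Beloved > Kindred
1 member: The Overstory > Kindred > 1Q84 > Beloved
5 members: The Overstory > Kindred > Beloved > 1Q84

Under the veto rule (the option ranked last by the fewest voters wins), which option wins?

Last-place votes: The Overstory 5, Kindred 11, Beloved 1, 1Q84 17.
Beloved is ranked last by the fewest voters, so Beloved wins.

Beloved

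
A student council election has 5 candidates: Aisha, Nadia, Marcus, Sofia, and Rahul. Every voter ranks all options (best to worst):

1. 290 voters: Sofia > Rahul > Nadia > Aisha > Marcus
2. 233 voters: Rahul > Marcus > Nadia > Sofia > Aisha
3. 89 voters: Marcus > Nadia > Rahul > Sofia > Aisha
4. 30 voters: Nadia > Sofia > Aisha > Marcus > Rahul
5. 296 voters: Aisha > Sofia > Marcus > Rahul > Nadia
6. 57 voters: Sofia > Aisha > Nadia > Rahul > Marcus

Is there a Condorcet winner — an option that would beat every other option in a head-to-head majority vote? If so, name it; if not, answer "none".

Sofia

Sofia vs Aisha: 699–296 for Sofia.
Sofia vs Nadia: 643–352 for Sofia.
Sofia vs Marcus: 673–322 for Sofia.
Sofia vs Rahul: 673–322 for Sofia.
Sofia beats every other option head-to-head.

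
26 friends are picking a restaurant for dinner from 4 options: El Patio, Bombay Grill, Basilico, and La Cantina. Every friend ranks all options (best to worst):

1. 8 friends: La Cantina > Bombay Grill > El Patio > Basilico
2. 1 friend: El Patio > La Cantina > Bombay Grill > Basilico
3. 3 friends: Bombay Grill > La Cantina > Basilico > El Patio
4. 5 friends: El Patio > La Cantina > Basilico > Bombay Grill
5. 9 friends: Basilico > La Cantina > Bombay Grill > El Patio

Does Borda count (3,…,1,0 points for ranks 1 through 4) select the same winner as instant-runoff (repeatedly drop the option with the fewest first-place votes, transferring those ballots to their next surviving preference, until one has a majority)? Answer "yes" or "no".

yes

Borda — scores: El Patio 26, Bombay Grill 35, Basilico 35, La Cantina 60. Winner: La Cantina.
Instant-runoff — R1 El Patio 6, Bombay Grill 3, Basilico 9, La Cantina 8 (Bombay Grill out); R2 El Patio 6, Basilico 9, La Cantina 11 (El Patio out); R3 Basilico 9, La Cantina 17 (La Cantina winner). Winner: La Cantina.
The two methods agree.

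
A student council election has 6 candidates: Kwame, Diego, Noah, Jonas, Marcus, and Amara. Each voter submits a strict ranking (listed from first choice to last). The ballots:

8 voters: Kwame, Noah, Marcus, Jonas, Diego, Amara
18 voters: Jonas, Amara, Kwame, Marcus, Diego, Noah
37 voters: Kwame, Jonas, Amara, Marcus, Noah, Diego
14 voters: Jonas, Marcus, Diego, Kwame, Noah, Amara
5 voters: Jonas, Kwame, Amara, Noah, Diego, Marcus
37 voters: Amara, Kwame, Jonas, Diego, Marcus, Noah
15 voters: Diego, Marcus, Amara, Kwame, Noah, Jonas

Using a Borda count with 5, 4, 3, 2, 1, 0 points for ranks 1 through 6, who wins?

Kwame

Kwame: 8·5 + 18·3 + 37·5 + 14·2 + 5·4 + 37·4 + 15·2 = 505
Diego: 8·1 + 18·1 + 37·0 + 14·3 + 5·1 + 37·2 + 15·5 = 222
Noah: 8·4 + 18·0 + 37·1 + 14·1 + 5·2 + 37·0 + 15·1 = 108
Jonas: 8·2 + 18·5 + 37·4 + 14·5 + 5·5 + 37·3 + 15·0 = 460
Marcus: 8·3 + 18·2 + 37·2 + 14·4 + 5·0 + 37·1 + 15·4 = 287
Amara: 8·0 + 18·4 + 37·3 + 14·0 + 5·3 + 37·5 + 15·3 = 428
Kwame has the highest Borda score (505).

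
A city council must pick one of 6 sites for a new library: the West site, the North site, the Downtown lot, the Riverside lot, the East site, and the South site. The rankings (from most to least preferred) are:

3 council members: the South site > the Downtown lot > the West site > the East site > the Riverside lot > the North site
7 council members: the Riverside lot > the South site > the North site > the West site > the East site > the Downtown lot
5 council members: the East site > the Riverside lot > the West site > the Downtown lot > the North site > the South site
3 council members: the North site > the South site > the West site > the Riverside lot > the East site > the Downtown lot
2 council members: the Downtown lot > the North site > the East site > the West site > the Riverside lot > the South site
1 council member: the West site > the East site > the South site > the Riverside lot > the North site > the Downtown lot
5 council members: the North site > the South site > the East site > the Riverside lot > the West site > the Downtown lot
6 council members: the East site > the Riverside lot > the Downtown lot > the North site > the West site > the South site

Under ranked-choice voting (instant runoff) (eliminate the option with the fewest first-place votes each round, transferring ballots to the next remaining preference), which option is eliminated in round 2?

Round 1: the West site 1, the North site 8, the Downtown lot 2, the Riverside lot 7, the East site 11, the South site 3. Eliminate the West site.
Round 2: the North site 8, the Downtown lot 2, the Riverside lot 7, the East site 12, the South site 3. Eliminate the Downtown lot.

the Downtown lot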